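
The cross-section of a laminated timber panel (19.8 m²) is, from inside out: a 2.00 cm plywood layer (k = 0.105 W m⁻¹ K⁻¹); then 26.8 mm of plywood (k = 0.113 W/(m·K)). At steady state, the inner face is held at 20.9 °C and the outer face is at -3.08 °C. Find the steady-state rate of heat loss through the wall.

Q = 1110 W

Treat each layer as a resistance in series:
  R_plywood = L/(kA) = 0.0200/(0.105·19.8) = 0.009620 K/W
  R_plywood = L/(kA) = 0.0268/(0.113·19.8) = 0.01198 K/W
ΣR = 0.009620 + 0.01198 = 0.02160 K/W
Q = ΔT/ΣR = (20.9 °C − -3.08 °C)/0.02160 = 1110 W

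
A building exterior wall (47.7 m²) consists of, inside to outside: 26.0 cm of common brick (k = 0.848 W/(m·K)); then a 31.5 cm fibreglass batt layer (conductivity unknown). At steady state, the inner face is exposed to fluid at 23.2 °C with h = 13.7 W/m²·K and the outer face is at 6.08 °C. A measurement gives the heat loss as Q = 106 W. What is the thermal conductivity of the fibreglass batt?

k = 0.0430 W/m·K

ΣR = ΔT/Q = |23.2 − 6.08|/106 = 0.1615 K/W
Known resistances:
  R_conv,in = 1/(hA) = 1/(13.7·47.7) = 0.001530 K/W
  R_common brick = L/(kA) = 0.260/(0.848·47.7) = 0.006428 K/W
R_fibreglass batt = ΣR − ΣR_known = 0.1615 − 0.007958 = 0.1535 K/W
L/(kA) = 0.1535 ⇒ k = 0.315/(0.1535·47.7) = 0.0430 W/m·K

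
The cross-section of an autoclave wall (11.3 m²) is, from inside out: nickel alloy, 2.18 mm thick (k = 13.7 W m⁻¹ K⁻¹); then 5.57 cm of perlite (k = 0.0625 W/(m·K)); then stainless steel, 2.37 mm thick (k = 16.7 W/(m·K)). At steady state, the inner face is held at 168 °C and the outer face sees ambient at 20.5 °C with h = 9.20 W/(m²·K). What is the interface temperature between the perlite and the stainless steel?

T = 36.6 °C

Resistance network (inner→outer):
  R_nickel alloy = L/(kA) = 0.00218/(13.7·11.3) = 1.408×10^-5 K/W
  R_perlite = L/(kA) = 0.0557/(0.0625·11.3) = 0.07887 K/W
  R_stainless steel = L/(kA) = 0.00237/(16.7·11.3) = 1.256×10^-5 K/W
  R_conv,out = 1/(hA) = 1/(9.20·11.3) = 0.009619 K/W
ΣR = 1.408×10^-5 + 0.07887 + 1.256×10^-5 + 0.009619 = 0.08852 K/W
Q = ΔT/ΣR = (168 °C − 20.5 °C)/0.08852 = 1666 W
From the inner boundary to the perlite/stainless steel interface, ΣR_partial = 0.07888 K/W.
T_interface = T_in − Q·ΣR_partial = 168 °C − (1666)(0.07888) = 36.6 °C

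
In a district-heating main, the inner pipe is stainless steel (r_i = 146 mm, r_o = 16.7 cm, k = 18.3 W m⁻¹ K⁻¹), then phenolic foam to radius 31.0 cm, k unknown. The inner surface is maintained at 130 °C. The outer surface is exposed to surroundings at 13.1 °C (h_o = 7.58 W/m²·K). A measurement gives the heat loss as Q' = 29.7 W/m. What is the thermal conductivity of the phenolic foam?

ΣR = ΔT/Q' = |130 − 13.1|/29.7 = 3.936 m·K/W
Known resistances:
  R'_stainless steel = ln(0.167/0.146)/(2πk) = 0.1344/(2π·18.3) = 0.001169 m·K/W
  R'_conv,out = 1/(2πr h) = 1/(2π·0.310·7.58) = 0.06773 m·K/W
R_phenolic foam = ΣR − ΣR_known = 3.936 − 0.06890 = 3.867 m·K/W
ln(r₂/r₁)/(2πk) = 3.867 ⇒ k = 0.6186/(2π·3.867) = 0.0255 W/m·K

k = 0.0255 W/m·K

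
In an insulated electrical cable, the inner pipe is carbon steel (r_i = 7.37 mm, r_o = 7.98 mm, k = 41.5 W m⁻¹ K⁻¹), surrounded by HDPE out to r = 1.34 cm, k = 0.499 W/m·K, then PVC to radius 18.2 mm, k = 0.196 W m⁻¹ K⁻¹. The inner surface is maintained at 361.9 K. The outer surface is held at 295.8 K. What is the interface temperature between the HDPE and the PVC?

T = 335.5 K

Treat each layer as a resistance in series:
  R'_carbon steel = ln(0.00798/0.00737)/(2πk) = 0.07952/(2π·41.5) = 3.050×10^-4 m·K/W
  R'_HDPE = ln(0.0134/0.00798)/(2πk) = 0.5183/(2π·0.499) = 0.1653 m·K/W
  R'_PVC = ln(0.0182/0.0134)/(2πk) = 0.3062/(2π·0.196) = 0.2486 m·K/W
ΣR = 3.050×10^-4 + 0.1653 + 0.2486 = 0.4142 m·K/W
Q' = ΔT/ΣR = (361.9 K − 295.8 K)/0.4142 = 159.6 W/m
From the inner boundary to the HDPE/PVC interface, ΣR_partial = 0.1656 m·K/W.
T_interface = T_in − Q'·ΣR_partial = 361.9 K − (159.6)(0.1656) = 335.5 K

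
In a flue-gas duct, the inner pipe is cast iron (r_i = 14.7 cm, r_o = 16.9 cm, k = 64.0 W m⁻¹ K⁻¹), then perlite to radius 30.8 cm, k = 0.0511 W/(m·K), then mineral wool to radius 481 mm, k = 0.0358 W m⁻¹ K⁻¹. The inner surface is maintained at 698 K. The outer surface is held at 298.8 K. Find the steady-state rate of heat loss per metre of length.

Q' = 104 W/m

Resistance network (inner→outer):
  R'_cast iron = ln(0.169/0.147)/(2πk) = 0.1395/(2π·64.0) = 3.468×10^-4 m·K/W
  R'_perlite = ln(0.308/0.169)/(2πk) = 0.6002/(2π·0.0511) = 1.869 m·K/W
  R'_mineral wool = ln(0.481/0.308)/(2πk) = 0.4458/(2π·0.0358) = 1.982 m·K/W
ΣR = 3.468×10^-4 + 1.869 + 1.982 = 3.851 m·K/W
Q' = ΔT/ΣR = (698 K − 298.8 K)/3.851 = 104 W/m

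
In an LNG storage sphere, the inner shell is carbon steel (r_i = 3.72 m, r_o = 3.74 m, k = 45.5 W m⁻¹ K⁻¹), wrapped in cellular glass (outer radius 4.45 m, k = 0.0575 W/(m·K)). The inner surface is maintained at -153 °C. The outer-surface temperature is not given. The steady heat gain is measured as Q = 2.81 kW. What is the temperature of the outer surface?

Series resistances:
  R_carbon steel = (1/3.72 − 1/3.74)/(4πk) = 0.001438/(4π·45.5) = 2.514×10^-6 K/W
  R_cellular glass = (1/3.74 − 1/4.45)/(4πk) = 0.04266/(4π·0.0575) = 0.05904 K/W
ΣR = 0.05904 K/W
ΔT = Q·ΣR = 2810 × 0.05904 = 165.9 K
Heat flows inward, so T_out = T_in + ΔT = -153 + 165.9 = 12.9 °C

T_out = 12.9 °C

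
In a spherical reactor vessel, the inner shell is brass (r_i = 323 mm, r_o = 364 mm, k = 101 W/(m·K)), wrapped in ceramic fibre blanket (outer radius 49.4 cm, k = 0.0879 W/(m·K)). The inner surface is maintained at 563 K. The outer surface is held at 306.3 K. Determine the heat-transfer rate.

Treat each layer as a resistance in series:
  R_brass = (1/0.323 − 1/0.364)/(4πk) = 0.3487/(4π·101) = 2.748×10^-4 K/W
  R_ceramic fibre blanket = (1/0.364 − 1/0.494)/(4πk) = 0.7230/(4π·0.0879) = 0.6545 K/W
ΣR = 2.748×10^-4 + 0.6545 = 0.6548 K/W
Q = ΔT/ΣR = (563 K − 306.3 K)/0.6548 = 392 W

Q = 392 W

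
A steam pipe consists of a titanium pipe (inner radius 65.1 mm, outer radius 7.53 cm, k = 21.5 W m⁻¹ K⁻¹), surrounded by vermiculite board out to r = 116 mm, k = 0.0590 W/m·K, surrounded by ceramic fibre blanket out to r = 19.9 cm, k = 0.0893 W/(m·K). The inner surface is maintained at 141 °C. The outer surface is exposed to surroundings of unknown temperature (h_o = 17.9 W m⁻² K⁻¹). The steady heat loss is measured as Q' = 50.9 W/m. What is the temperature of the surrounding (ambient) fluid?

T_out = 30.4 °C

Series resistances:
  R'_titanium = ln(0.0753/0.0651)/(2πk) = 0.1456/(2π·21.5) = 0.001077 m·K/W
  R'_vermiculite board = ln(0.116/0.0753)/(2πk) = 0.4321/(2π·0.0590) = 1.166 m·K/W
  R'_ceramic fibre blanket = ln(0.199/0.116)/(2πk) = 0.5397/(2π·0.0893) = 0.9619 m·K/W
  R'_conv,out = 1/(2πr h) = 1/(2π·0.199·17.9) = 0.04468 m·K/W
ΣR = 2.173 m·K/W
ΔT = Q'·ΣR = 50.9 × 2.173 = 110.6 K
Heat flows outward, so T_out = T_in − ΔT = 141 − 110.6 = 30.4 °C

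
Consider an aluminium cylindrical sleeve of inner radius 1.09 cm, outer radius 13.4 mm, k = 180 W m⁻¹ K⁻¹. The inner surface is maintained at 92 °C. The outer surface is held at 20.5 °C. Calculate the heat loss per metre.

Q' = 392 kW/m

Q' = 2πk·ΔT/ln(r₂/r₁) = 2π × 180 × 71.5 / ln(0.0134/0.0109) = 3.92×10^5 W/m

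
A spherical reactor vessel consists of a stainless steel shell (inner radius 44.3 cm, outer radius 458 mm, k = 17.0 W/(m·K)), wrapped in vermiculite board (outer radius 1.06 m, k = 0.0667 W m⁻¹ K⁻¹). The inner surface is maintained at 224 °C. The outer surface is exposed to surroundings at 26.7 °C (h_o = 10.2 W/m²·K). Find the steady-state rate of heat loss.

Resistance network (inner→outer):
  R_stainless steel = (1/0.443 − 1/0.458)/(4πk) = 0.07393/(4π·17.0) = 3.461×10^-4 K/W
  R_vermiculite board = (1/0.458 − 1/1.06)/(4πk) = 1.240/(4π·0.0667) = 1.479 K/W
  R_conv,out = 1/(4πr²h) = 1/(4π·1.06²·10.2) = 0.006943 K/W
ΣR = 3.461×10^-4 + 1.479 + 0.006943 = 1.486 K/W
Q = ΔT/ΣR = (224 °C − 26.7 °C)/1.486 = 133 W

Q = 133 W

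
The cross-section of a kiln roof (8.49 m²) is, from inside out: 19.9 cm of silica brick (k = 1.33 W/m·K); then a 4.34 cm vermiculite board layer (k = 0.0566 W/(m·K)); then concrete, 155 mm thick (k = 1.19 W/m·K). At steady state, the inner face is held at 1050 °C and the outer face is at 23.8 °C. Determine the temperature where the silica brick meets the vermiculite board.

T = 903 °C

Series thermal resistances, inner to outer:
  R_silica brick = L/(kA) = 0.199/(1.33·8.49) = 0.01762 K/W
  R_vermiculite board = L/(kA) = 0.0434/(0.0566·8.49) = 0.09032 K/W
  R_concrete = L/(kA) = 0.155/(1.19·8.49) = 0.01534 K/W
ΣR = 0.01762 + 0.09032 + 0.01534 = 0.1233 K/W
Q = ΔT/ΣR = (1050 °C − 23.8 °C)/0.1233 = 8323 W
From the inner boundary to the silica brick/vermiculite board interface, ΣR_partial = 0.01762 K/W.
T_interface = T_in − Q·ΣR_partial = 1050 °C − (8323)(0.01762) = 903 °C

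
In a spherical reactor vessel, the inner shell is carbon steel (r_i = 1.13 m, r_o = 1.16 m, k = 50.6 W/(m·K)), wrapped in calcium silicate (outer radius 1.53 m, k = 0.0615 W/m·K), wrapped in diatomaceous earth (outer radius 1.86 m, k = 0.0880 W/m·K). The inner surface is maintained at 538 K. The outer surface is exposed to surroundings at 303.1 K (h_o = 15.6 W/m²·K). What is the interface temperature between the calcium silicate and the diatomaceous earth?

Treat each layer as a resistance in series:
  R_carbon steel = (1/1.13 − 1/1.16)/(4πk) = 0.02289/(4π·50.6) = 3.599×10^-5 K/W
  R_calcium silicate = (1/1.16 − 1/1.53)/(4πk) = 0.2085/(4π·0.0615) = 0.2698 K/W
  R_diatomaceous earth = (1/1.53 − 1/1.86)/(4πk) = 0.1160/(4π·0.0880) = 0.1049 K/W
  R_conv,out = 1/(4πr²h) = 1/(4π·1.86²·15.6) = 0.001474 K/W
ΣR = 3.599×10^-5 + 0.2698 + 0.1049 + 0.001474 = 0.3762 K/W
Q = ΔT/ΣR = (538 K − 303.1 K)/0.3762 = 624.4 W
From the inner boundary to the calcium silicate/diatomaceous earth interface, ΣR_partial = 0.2698 K/W.
T_interface = T_in − Q·ΣR_partial = 538 K − (624.4)(0.2698) = 369.5 K

T = 369.5 K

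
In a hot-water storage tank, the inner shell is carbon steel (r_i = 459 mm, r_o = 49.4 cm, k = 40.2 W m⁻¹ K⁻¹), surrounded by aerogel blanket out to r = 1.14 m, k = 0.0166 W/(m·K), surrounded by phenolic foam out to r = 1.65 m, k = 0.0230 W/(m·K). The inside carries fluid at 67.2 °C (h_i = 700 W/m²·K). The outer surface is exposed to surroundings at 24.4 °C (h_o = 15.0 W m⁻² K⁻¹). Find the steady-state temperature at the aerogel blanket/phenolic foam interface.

Resistance network (inner→outer):
  R_conv,in = 1/(4πr²h) = 1/(4π·0.459²·700) = 5.396×10^-4 K/W
  R_carbon steel = (1/0.459 − 1/0.494)/(4πk) = 0.1544/(4π·40.2) = 3.056×10^-4 K/W
  R_aerogel blanket = (1/0.494 − 1/1.14)/(4πk) = 1.147/(4π·0.0166) = 5.499 K/W
  R_phenolic foam = (1/1.14 − 1/1.65)/(4πk) = 0.2711/(4π·0.0230) = 0.9381 K/W
  R_conv,out = 1/(4πr²h) = 1/(4π·1.65²·15.0) = 0.001949 K/W
ΣR = 5.396×10^-4 + 3.056×10^-4 + 5.499 + 0.9381 + 0.001949 = 6.440 K/W
Q = ΔT/ΣR = (67.2 °C − 24.4 °C)/6.440 = 6.646 W
From the inner boundary to the aerogel blanket/phenolic foam interface, ΣR_partial = 5.500 K/W.
T_interface = T_in − Q·ΣR_partial = 67.2 °C − (6.646)(5.500) = 30.6 °C

T = 30.6 °C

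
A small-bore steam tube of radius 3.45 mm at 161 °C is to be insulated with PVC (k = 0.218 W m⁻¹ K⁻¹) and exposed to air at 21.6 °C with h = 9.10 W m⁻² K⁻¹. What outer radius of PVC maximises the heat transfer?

r_cr = 2.40 cm

For a cylinder, r_cr = k_ins/h = 0.218/9.10 = 0.0240 m = 2.40 cm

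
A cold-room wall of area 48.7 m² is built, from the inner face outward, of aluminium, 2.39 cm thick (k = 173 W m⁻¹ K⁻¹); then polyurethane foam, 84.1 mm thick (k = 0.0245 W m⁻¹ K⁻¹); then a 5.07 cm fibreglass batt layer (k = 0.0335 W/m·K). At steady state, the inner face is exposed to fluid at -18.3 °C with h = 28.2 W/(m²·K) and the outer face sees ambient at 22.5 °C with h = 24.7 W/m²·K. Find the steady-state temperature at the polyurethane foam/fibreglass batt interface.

Resistance network (inner→outer):
  R_conv,in = 1/(hA) = 1/(28.2·48.7) = 7.282×10^-4 K/W
  R_aluminium = L/(kA) = 0.0239/(173·48.7) = 2.837×10^-6 K/W
  R_polyurethane foam = L/(kA) = 0.0841/(0.0245·48.7) = 0.07049 K/W
  R_fibreglass batt = L/(kA) = 0.0507/(0.0335·48.7) = 0.03108 K/W
  R_conv,out = 1/(hA) = 1/(24.7·48.7) = 8.313×10^-4 K/W
ΣR = 7.282×10^-4 + 2.837×10^-6 + 0.07049 + 0.03108 + 8.313×10^-4 = 0.1031 K/W
Q = ΔT/ΣR = (-18.3 °C − 22.5 °C)/0.1031 = -395.7 W
From the inner boundary to the polyurethane foam/fibreglass batt interface, ΣR_partial = 0.07122 K/W.
T_interface = T_in − Q·ΣR_partial = -18.3 °C − (-395.7)(0.07122) = 9.88 °C

T = 9.88 °C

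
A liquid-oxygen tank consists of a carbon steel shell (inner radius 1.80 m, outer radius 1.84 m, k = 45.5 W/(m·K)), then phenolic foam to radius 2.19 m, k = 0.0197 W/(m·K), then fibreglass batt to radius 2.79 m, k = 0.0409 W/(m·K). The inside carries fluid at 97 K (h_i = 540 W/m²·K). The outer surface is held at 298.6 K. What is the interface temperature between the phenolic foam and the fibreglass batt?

Treat each layer as a resistance in series:
  R_conv,in = 1/(4πr²h) = 1/(4π·1.80²·540) = 4.548×10^-5 K/W
  R_carbon steel = (1/1.80 − 1/1.84)/(4πk) = 0.01208/(4π·45.5) = 2.112×10^-5 K/W
  R_phenolic foam = (1/1.84 − 1/2.19)/(4πk) = 0.08686/(4π·0.0197) = 0.3509 K/W
  R_fibreglass batt = (1/2.19 − 1/2.79)/(4πk) = 0.09820/(4π·0.0409) = 0.1911 K/W
ΣR = 4.548×10^-5 + 2.112×10^-5 + 0.3509 + 0.1911 = 0.5421 K/W
Q = ΔT/ΣR = (97 K − 298.6 K)/0.5421 = -371.9 W
From the inner boundary to the phenolic foam/fibreglass batt interface, ΣR_partial = 0.3510 K/W.
T_interface = T_in − Q·ΣR_partial = 97 K − (-371.9)(0.3510) = 227.5 K

T = 227.5 K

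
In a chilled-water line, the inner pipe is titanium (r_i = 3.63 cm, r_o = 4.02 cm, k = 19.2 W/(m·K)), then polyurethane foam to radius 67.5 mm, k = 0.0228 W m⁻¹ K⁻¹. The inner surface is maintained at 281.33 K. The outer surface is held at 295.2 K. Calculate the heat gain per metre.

Q' = 3.83 W/m

Treat each layer as a resistance in series:
  R'_titanium = ln(0.0402/0.0363)/(2πk) = 0.1020/(2π·19.2) = 8.459×10^-4 m·K/W
  R'_polyurethane foam = ln(0.0675/0.0402)/(2πk) = 0.5183/(2π·0.0228) = 3.618 m·K/W
ΣR = 8.459×10^-4 + 3.618 = 3.619 m·K/W
Q' = ΔT/ΣR = (281.33 K − 295.2 K)/3.619 = -3.83 W/m
(Negative Q' ⇒ heat flows inward; heat gain = 3.83 W/m.)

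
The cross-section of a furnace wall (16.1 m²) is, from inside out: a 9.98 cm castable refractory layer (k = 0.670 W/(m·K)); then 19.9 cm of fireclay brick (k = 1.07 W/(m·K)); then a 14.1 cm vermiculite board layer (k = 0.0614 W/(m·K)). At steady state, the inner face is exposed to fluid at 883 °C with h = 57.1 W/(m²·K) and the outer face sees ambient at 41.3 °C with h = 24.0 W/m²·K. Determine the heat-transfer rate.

Treat each layer as a resistance in series:
  R_conv,in = 1/(hA) = 1/(57.1·16.1) = 0.001088 K/W
  R_castable refractory = L/(kA) = 0.0998/(0.670·16.1) = 0.009252 K/W
  R_fireclay brick = L/(kA) = 0.199/(1.07·16.1) = 0.01155 K/W
  R_vermiculite board = L/(kA) = 0.141/(0.0614·16.1) = 0.1426 K/W
  R_conv,out = 1/(hA) = 1/(24.0·16.1) = 0.002588 K/W
ΣR = 0.001088 + 0.009252 + 0.01155 + 0.1426 + 0.002588 = 0.1671 K/W
Q = ΔT/ΣR = (883 °C − 41.3 °C)/0.1671 = 5040 W

Q = 5.04 kW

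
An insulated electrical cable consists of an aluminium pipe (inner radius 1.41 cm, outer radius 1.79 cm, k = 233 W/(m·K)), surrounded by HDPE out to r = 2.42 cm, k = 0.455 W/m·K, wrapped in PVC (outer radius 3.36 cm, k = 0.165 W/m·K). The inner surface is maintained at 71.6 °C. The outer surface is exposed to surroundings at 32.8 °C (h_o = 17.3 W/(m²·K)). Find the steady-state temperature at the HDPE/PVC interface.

T = 65.7 °C

Treat each layer as a resistance in series:
  R'_aluminium = ln(0.0179/0.0141)/(2πk) = 0.2386/(2π·233) = 1.630×10^-4 m·K/W
  R'_HDPE = ln(0.0242/0.0179)/(2πk) = 0.3016/(2π·0.455) = 0.1055 m·K/W
  R'_PVC = ln(0.0336/0.0242)/(2πk) = 0.3282/(2π·0.165) = 0.3165 m·K/W
  R'_conv,out = 1/(2πr h) = 1/(2π·0.0336·17.3) = 0.2738 m·K/W
ΣR = 1.630×10^-4 + 0.1055 + 0.3165 + 0.2738 = 0.6960 m·K/W
Q' = ΔT/ΣR = (71.6 °C − 32.8 °C)/0.6960 = 55.75 W/m
From the inner boundary to the HDPE/PVC interface, ΣR_partial = 0.1057 m·K/W.
T_interface = T_in − Q'·ΣR_partial = 71.6 °C − (55.75)(0.1057) = 65.7 °C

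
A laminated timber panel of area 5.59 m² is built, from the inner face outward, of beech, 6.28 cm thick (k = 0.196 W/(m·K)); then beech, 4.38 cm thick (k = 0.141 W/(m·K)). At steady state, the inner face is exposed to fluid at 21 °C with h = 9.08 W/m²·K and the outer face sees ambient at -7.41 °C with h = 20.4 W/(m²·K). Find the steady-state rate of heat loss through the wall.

Q = 201 W

Series thermal resistances, inner to outer:
  R_conv,in = 1/(hA) = 1/(9.08·5.59) = 0.01970 K/W
  R_beech = L/(kA) = 0.0628/(0.196·5.59) = 0.05732 K/W
  R_beech = L/(kA) = 0.0438/(0.141·5.59) = 0.05557 K/W
  R_conv,out = 1/(hA) = 1/(20.4·5.59) = 0.008769 K/W
ΣR = 0.01970 + 0.05732 + 0.05557 + 0.008769 = 0.1414 K/W
Q = ΔT/ΣR = (21 °C − -7.41 °C)/0.1414 = 201 W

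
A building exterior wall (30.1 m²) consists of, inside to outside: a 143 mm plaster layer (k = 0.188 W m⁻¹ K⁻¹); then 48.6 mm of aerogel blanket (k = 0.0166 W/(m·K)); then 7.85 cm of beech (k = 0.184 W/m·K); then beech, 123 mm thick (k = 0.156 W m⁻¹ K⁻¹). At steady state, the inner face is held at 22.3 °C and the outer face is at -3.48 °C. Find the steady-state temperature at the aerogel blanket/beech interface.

T = 2.91 °C

Treat each layer as a resistance in series:
  R_plaster = L/(kA) = 0.143/(0.188·30.1) = 0.02527 K/W
  R_aerogel blanket = L/(kA) = 0.0486/(0.0166·30.1) = 0.09727 K/W
  R_beech = L/(kA) = 0.0785/(0.184·30.1) = 0.01417 K/W
  R_beech = L/(kA) = 0.123/(0.156·30.1) = 0.02619 K/W
ΣR = 0.02527 + 0.09727 + 0.01417 + 0.02619 = 0.1629 K/W
Q = ΔT/ΣR = (22.3 °C − -3.48 °C)/0.1629 = 158.3 W
From the inner boundary to the aerogel blanket/beech interface, ΣR_partial = 0.1225 K/W.
T_interface = T_in − Q·ΣR_partial = 22.3 °C − (158.3)(0.1225) = 2.91 °C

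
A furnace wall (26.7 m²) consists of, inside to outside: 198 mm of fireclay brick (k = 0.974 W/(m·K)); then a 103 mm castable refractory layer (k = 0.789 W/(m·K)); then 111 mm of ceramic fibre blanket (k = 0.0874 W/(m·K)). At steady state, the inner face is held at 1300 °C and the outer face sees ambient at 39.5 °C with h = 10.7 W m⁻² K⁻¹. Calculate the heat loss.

Resistance network (inner→outer):
  R_fireclay brick = L/(kA) = 0.198/(0.974·26.7) = 0.007614 K/W
  R_castable refractory = L/(kA) = 0.103/(0.789·26.7) = 0.004889 K/W
  R_ceramic fibre blanket = L/(kA) = 0.111/(0.0874·26.7) = 0.04757 K/W
  R_conv,out = 1/(hA) = 1/(10.7·26.7) = 0.003500 K/W
ΣR = 0.007614 + 0.004889 + 0.04757 + 0.003500 = 0.06357 K/W
Q = ΔT/ΣR = (1300 °C − 39.5 °C)/0.06357 = 19800 W

Q = 19.8 kW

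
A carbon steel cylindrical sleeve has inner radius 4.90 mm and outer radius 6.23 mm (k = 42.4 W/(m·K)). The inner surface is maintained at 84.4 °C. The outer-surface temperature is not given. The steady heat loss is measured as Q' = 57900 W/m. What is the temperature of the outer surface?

T_out = 32.2 °C

Sum the resistances:
  R'_carbon steel = ln(0.00623/0.00490)/(2πk) = 0.2401/(2π·42.4) = 9.014×10^-4 m·K/W
ΣR = 9.014×10^-4 m·K/W
ΔT = Q'·ΣR = 57900 × 9.014×10^-4 = 52.19 K
Heat flows outward, so T_out = T_in − ΔT = 84.4 − 52.19 = 32.2 °C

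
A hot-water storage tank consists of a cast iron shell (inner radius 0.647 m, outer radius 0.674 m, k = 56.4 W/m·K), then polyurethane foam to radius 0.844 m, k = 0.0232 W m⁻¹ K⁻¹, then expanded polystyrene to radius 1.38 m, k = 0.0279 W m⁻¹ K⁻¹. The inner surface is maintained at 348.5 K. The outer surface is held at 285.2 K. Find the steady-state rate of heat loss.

Q = 27.1 W

Series thermal resistances, inner to outer:
  R_cast iron = (1/0.647 − 1/0.674)/(4πk) = 0.06192/(4π·56.4) = 8.736×10^-5 K/W
  R_polyurethane foam = (1/0.674 − 1/0.844)/(4πk) = 0.2988/(4π·0.0232) = 1.025 K/W
  R_expanded polystyrene = (1/0.844 − 1/1.38)/(4πk) = 0.4602/(4π·0.0279) = 1.313 K/W
ΣR = 8.736×10^-5 + 1.025 + 1.313 = 2.338 K/W
Q = ΔT/ΣR = (348.5 K − 285.2 K)/2.338 = 27.1 W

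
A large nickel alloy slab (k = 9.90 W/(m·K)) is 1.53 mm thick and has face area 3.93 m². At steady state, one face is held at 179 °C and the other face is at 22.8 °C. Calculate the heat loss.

Q = kA·ΔT/L = 9.90 × 3.93 × |179 °C − 22.8 °C| / 0.00153 = 3.97×10^6 W

Q = 3970 kW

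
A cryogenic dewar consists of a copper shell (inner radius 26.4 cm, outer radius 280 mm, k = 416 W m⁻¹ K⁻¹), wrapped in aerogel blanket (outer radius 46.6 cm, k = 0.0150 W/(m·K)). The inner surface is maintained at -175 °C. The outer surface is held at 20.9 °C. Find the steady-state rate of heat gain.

Q = 25.9 W

Resistance network (inner→outer):
  R_copper = (1/0.264 − 1/0.280)/(4πk) = 0.2165/(4π·416) = 4.141×10^-5 K/W
  R_aerogel blanket = (1/0.280 − 1/0.466)/(4πk) = 1.426/(4π·0.0150) = 7.563 K/W
ΣR = 4.141×10^-5 + 7.563 = 7.563 K/W
Q = ΔT/ΣR = (-175 °C − 20.9 °C)/7.563 = -25.9 W
(Negative Q ⇒ heat flows inward; heat gain = 25.9 W.)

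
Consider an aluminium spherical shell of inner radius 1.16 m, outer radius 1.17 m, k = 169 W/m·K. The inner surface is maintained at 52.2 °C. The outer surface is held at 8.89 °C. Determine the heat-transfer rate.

Q = 12500 kW

Q = 4πk·ΔT/(1/r₁ − 1/r₂) = 4π × 169 × 43.31 / (1/1.16 − 1/1.17) = 1.25×10^7 W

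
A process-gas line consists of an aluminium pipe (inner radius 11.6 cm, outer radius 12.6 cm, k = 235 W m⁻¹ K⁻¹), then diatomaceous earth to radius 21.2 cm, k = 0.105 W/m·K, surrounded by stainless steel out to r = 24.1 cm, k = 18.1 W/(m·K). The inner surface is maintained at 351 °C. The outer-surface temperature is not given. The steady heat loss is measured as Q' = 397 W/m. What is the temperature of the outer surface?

T_out = 37.4 °C

Series resistances:
  R'_aluminium = ln(0.126/0.116)/(2πk) = 0.08269/(2π·235) = 5.600×10^-5 m·K/W
  R'_diatomaceous earth = ln(0.212/0.126)/(2πk) = 0.5203/(2π·0.105) = 0.7887 m·K/W
  R'_stainless steel = ln(0.241/0.212)/(2πk) = 0.1282/(2π·18.1) = 0.001127 m·K/W
ΣR = 0.7898 m·K/W
ΔT = Q'·ΣR = 397 × 0.7898 = 313.6 K
Heat flows outward, so T_out = T_in − ΔT = 351 − 313.6 = 37.4 °C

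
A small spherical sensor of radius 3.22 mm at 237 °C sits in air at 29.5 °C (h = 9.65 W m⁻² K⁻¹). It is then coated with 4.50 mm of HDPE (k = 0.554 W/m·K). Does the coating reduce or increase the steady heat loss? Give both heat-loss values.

Critical radius for a sphere: r_cr = 2k/h = 0.115 m = 11.5 cm.
Outer radius after coating: r₂ = 0.00322 + 0.00450 = 0.00772 m.
Since r₁ < r_cr and r₂ ≤ r_cr, the coating moves toward the maximum at r_cr — heat loss rises.
Bare: R = 1/(4πr₁²h) = 795.3 K/W; Q = 207.5/795.3 = 0.261 W.
Coated: R = R_cond + R_conv = 164.4 K/W; Q = 207.5/164.4 = 1.26 W.

increases: 0.261 → 1.26 W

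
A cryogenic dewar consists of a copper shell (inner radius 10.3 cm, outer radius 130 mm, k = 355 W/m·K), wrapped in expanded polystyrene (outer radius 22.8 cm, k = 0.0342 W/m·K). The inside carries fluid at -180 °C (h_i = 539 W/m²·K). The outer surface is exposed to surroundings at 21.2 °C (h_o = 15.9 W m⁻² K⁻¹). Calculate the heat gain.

Resistance network (inner→outer):
  R_conv,in = 1/(4πr²h) = 1/(4π·0.103²·539) = 0.01392 K/W
  R_copper = (1/0.103 − 1/0.130)/(4πk) = 2.016/(4π·355) = 4.520×10^-4 K/W
  R_expanded polystyrene = (1/0.130 − 1/0.228)/(4πk) = 3.306/(4π·0.0342) = 7.693 K/W
  R_conv,out = 1/(4πr²h) = 1/(4π·0.228²·15.9) = 0.09628 K/W
ΣR = 0.01392 + 4.520×10^-4 + 7.693 + 0.09628 = 7.804 K/W
Q = ΔT/ΣR = (-180 °C − 21.2 °C)/7.804 = -25.8 W
(Negative Q ⇒ heat flows inward; heat gain = 25.8 W.)

Q = 25.8 W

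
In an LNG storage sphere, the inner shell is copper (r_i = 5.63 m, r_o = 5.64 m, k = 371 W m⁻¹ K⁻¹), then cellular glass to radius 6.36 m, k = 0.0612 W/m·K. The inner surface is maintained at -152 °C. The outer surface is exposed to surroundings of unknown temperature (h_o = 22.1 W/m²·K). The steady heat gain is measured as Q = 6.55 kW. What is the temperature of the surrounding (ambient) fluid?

Sum the resistances:
  R_copper = (1/5.63 − 1/5.64)/(4πk) = 3.149×10^-4/(4π·371) = 6.755×10^-8 K/W
  R_cellular glass = (1/5.64 − 1/6.36)/(4πk) = 0.02007/(4π·0.0612) = 0.02610 K/W
  R_conv,out = 1/(4πr²h) = 1/(4π·6.36²·22.1) = 8.902×10^-5 K/W
ΣR = 0.02619 K/W
ΔT = Q·ΣR = 6550 × 0.02619 = 171.5 K
Heat flows inward, so T_out = T_in + ΔT = -152 + 171.5 = 19.5 °C

T_out = 19.5 °C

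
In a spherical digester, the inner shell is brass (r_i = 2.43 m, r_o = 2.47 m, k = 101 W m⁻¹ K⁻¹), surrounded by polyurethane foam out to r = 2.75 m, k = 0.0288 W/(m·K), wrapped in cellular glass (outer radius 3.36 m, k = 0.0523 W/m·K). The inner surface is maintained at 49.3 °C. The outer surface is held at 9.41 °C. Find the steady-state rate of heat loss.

Resistance network (inner→outer):
  R_brass = (1/2.43 − 1/2.47)/(4πk) = 0.006664/(4π·101) = 5.251×10^-6 K/W
  R_polyurethane foam = (1/2.47 − 1/2.75)/(4πk) = 0.04122/(4π·0.0288) = 0.1139 K/W
  R_cellular glass = (1/2.75 − 1/3.36)/(4πk) = 0.06602/(4π·0.0523) = 0.1004 K/W
ΣR = 5.251×10^-6 + 0.1139 + 0.1004 = 0.2143 K/W
Q = ΔT/ΣR = (49.3 °C − 9.41 °C)/0.2143 = 186 W

Q = 186 W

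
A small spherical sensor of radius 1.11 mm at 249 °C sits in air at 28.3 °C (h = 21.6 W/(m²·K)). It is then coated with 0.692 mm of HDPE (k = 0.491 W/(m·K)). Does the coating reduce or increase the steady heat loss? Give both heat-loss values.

increases: 0.0738 → 0.185 W

Critical radius for a sphere: r_cr = 2k/h = 0.0455 m = 4.55 cm.
Outer radius after coating: r₂ = 0.00111 + 6.92×10^-4 = 0.001802 m.
Since r₁ < r_cr and r₂ ≤ r_cr, the coating moves toward the maximum at r_cr — heat loss rises.
Bare: R = 1/(4πr₁²h) = 2990 K/W; Q = 220.7/2990 = 0.0738 W.
Coated: R = R_cond + R_conv = 1191 K/W; Q = 220.7/1191 = 0.185 W.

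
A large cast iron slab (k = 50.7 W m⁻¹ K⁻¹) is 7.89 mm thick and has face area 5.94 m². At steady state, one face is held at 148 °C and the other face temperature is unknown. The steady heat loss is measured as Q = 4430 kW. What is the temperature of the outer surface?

T_out = 31.9 °C

Series resistances:
  R_cast iron = L/(kA) = 0.00789/(50.7·5.94) = 2.620×10^-5 K/W
ΣR = 2.620×10^-5 K/W
ΔT = Q·ΣR = 4.43×10^6 × 2.620×10^-5 = 116.1 K
Heat flows outward, so T_out = T_in − ΔT = 148 − 116.1 = 31.9 °C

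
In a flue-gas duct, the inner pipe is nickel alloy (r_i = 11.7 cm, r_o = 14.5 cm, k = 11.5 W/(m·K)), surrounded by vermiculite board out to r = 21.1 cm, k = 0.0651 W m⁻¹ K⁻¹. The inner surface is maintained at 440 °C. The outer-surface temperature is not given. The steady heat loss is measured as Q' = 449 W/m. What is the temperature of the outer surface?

T_out = 26.9 °C

Series resistances:
  R'_nickel alloy = ln(0.145/0.117)/(2πk) = 0.2146/(2π·11.5) = 0.002969 m·K/W
  R'_vermiculite board = ln(0.211/0.145)/(2πk) = 0.3751/(2π·0.0651) = 0.9171 m·K/W
ΣR = 0.9201 m·K/W
ΔT = Q'·ΣR = 449 × 0.9201 = 413.1 K
Heat flows outward, so T_out = T_in − ΔT = 440 − 413.1 = 26.9 °C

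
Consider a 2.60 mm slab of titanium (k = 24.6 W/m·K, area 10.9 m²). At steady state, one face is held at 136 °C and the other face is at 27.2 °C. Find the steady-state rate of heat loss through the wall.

Q = kA·ΔT/L = 24.6 × 10.9 × |136 °C − 27.2 °C| / 0.00260 = 1.12×10^7 W

Q = 11200 kW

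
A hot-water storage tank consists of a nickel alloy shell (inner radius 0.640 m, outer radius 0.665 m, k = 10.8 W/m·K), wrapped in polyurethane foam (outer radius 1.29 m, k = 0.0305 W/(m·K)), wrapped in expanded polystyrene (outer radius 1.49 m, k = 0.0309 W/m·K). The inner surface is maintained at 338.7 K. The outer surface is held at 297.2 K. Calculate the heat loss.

Resistance network (inner→outer):
  R_nickel alloy = (1/0.640 − 1/0.665)/(4πk) = 0.05874/(4π·10.8) = 4.328×10^-4 K/W
  R_polyurethane foam = (1/0.665 − 1/1.29)/(4πk) = 0.7286/(4π·0.0305) = 1.901 K/W
  R_expanded polystyrene = (1/1.29 − 1/1.49)/(4πk) = 0.1041/(4π·0.0309) = 0.2680 K/W
ΣR = 4.328×10^-4 + 1.901 + 0.2680 = 2.169 K/W
Q = ΔT/ΣR = (338.7 K − 297.2 K)/2.169 = 19.1 W

Q = 19.1 W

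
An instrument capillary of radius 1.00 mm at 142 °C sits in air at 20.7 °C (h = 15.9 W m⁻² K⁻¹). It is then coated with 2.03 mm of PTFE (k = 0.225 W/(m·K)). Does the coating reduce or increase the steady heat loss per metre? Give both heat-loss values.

Critical radius for a cylinder: r_cr = k/h = 0.0142 m = 1.42 cm.
Outer radius after coating: r₂ = 0.00100 + 0.00203 = 0.00303 m.
Since r₁ < r_cr and r₂ ≤ r_cr, the coating moves toward the maximum at r_cr — heat loss rises.
Bare: R = 1/(2πr₁h) = 10.01 m·K/W; Q = 121.3/10.01 = 12.1 W/m.
Coated: R = R_cond + R_conv = 4.088 m·K/W; Q = 121.3/4.088 = 29.7 W/m.

increases: 12.1 → 29.7 W/m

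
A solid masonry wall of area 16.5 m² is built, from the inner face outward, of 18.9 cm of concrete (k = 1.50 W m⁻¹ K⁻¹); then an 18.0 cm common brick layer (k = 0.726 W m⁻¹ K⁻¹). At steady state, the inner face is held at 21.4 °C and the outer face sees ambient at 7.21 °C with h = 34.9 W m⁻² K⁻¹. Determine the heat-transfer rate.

Resistance network (inner→outer):
  R_concrete = L/(kA) = 0.189/(1.50·16.5) = 0.007636 K/W
  R_common brick = L/(kA) = 0.180/(0.726·16.5) = 0.01503 K/W
  R_conv,out = 1/(hA) = 1/(34.9·16.5) = 0.001737 K/W
ΣR = 0.007636 + 0.01503 + 0.001737 = 0.02440 K/W
Q = ΔT/ΣR = (21.4 °C − 7.21 °C)/0.02440 = 582 W

Q = 582 W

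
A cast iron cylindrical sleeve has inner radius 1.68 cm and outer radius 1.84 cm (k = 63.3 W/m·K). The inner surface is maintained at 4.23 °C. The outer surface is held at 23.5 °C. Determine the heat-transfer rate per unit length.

Q' = 84.2 kW/m

Q' = 2πk·ΔT/ln(r₂/r₁) = 2π × 63.3 × 19.27 / ln(0.0184/0.0168) = 84200 W/m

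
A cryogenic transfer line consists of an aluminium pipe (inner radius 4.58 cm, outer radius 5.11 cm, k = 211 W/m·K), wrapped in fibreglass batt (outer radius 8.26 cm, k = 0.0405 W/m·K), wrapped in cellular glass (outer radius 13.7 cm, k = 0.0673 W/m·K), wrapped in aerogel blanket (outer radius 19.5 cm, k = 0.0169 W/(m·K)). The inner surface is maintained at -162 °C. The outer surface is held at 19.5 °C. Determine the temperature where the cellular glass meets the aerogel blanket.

T = -74.7 °C

Treat each layer as a resistance in series:
  R'_aluminium = ln(0.0511/0.0458)/(2πk) = 0.1095/(2π·211) = 8.259×10^-5 m·K/W
  R'_fibreglass batt = ln(0.0826/0.0511)/(2πk) = 0.4802/(2π·0.0405) = 1.887 m·K/W
  R'_cellular glass = ln(0.137/0.0826)/(2πk) = 0.5060/(2π·0.0673) = 1.197 m·K/W
  R'_aerogel blanket = ln(0.195/0.137)/(2πk) = 0.3530/(2π·0.0169) = 3.325 m·K/W
ΣR = 8.259×10^-5 + 1.887 + 1.197 + 3.325 = 6.409 m·K/W
Q' = ΔT/ΣR = (-162 °C − 19.5 °C)/6.409 = -28.32 W/m
From the inner boundary to the cellular glass/aerogel blanket interface, ΣR_partial = 3.084 m·K/W.
T_interface = T_in − Q'·ΣR_partial = -162 °C − (-28.32)(3.084) = -74.7 °C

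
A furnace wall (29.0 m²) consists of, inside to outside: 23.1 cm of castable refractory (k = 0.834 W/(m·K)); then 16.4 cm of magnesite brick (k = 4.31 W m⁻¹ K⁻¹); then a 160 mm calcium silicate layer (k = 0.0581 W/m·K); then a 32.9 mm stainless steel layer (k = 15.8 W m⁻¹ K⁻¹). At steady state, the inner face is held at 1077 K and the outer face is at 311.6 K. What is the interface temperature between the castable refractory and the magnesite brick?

Resistance network (inner→outer):
  R_castable refractory = L/(kA) = 0.231/(0.834·29.0) = 0.009551 K/W
  R_magnesite brick = L/(kA) = 0.164/(4.31·29.0) = 0.001312 K/W
  R_calcium silicate = L/(kA) = 0.160/(0.0581·29.0) = 0.09496 K/W
  R_stainless steel = L/(kA) = 0.0329/(15.8·29.0) = 7.180×10^-5 K/W
ΣR = 0.009551 + 0.001312 + 0.09496 + 7.180×10^-5 = 0.1059 K/W
Q = ΔT/ΣR = (1077 K − 311.6 K)/0.1059 = 7228 W
From the inner boundary to the castable refractory/magnesite brick interface, ΣR_partial = 0.009551 K/W.
T_interface = T_in − Q·ΣR_partial = 1077 K − (7228)(0.009551) = 1008 K

T = 1008 K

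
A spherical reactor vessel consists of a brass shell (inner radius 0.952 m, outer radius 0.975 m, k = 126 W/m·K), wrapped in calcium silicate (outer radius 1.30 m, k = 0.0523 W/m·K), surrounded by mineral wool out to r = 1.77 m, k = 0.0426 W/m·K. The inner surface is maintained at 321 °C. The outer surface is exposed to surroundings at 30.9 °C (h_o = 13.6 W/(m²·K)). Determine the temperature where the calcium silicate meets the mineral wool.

Treat each layer as a resistance in series:
  R_brass = (1/0.952 − 1/0.975)/(4πk) = 0.02478/(4π·126) = 1.565×10^-5 K/W
  R_calcium silicate = (1/0.975 − 1/1.30)/(4πk) = 0.2564/(4π·0.0523) = 0.3901 K/W
  R_mineral wool = (1/1.30 − 1/1.77)/(4πk) = 0.2043/(4π·0.0426) = 0.3816 K/W
  R_conv,out = 1/(4πr²h) = 1/(4π·1.77²·13.6) = 0.001868 K/W
ΣR = 1.565×10^-5 + 0.3901 + 0.3816 + 0.001868 = 0.7736 K/W
Q = ΔT/ΣR = (321 °C − 30.9 °C)/0.7736 = 375.0 W
From the inner boundary to the calcium silicate/mineral wool interface, ΣR_partial = 0.3901 K/W.
T_interface = T_in − Q·ΣR_partial = 321 °C − (375.0)(0.3901) = 175 °C

T = 175 °C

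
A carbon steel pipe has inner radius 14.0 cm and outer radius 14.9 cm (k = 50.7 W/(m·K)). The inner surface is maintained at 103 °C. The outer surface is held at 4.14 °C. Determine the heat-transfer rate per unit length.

Q' = 505 kW/m

Q' = 2πk·ΔT/ln(r₂/r₁) = 2π × 50.7 × 98.86 / ln(0.149/0.140) = 5.05×10^5 W/m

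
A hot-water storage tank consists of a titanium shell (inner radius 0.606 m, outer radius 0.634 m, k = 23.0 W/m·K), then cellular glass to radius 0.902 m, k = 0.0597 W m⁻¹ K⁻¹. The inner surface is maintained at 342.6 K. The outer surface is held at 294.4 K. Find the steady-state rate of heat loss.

Series thermal resistances, inner to outer:
  R_titanium = (1/0.606 − 1/0.634)/(4πk) = 0.07288/(4π·23.0) = 2.521×10^-4 K/W
  R_cellular glass = (1/0.634 − 1/0.902)/(4πk) = 0.4686/(4π·0.0597) = 0.6247 K/W
ΣR = 2.521×10^-4 + 0.6247 = 0.6250 K/W
Q = ΔT/ΣR = (342.6 K − 294.4 K)/0.6250 = 77.1 W

Q = 77.1 W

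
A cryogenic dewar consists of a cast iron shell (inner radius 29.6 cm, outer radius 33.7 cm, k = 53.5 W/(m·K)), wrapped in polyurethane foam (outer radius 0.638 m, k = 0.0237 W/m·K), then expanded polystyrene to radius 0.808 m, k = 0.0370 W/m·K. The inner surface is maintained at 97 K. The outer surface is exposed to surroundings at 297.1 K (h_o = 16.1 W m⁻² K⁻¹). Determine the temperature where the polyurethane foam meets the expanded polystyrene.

T = 270.6 K

Resistance network (inner→outer):
  R_cast iron = (1/0.296 − 1/0.337)/(4πk) = 0.4110/(4π·53.5) = 6.114×10^-4 K/W
  R_polyurethane foam = (1/0.337 − 1/0.638)/(4πk) = 1.400/(4π·0.0237) = 4.701 K/W
  R_expanded polystyrene = (1/0.638 − 1/0.808)/(4πk) = 0.3298/(4π·0.0370) = 0.7093 K/W
  R_conv,out = 1/(4πr²h) = 1/(4π·0.808²·16.1) = 0.007571 K/W
ΣR = 6.114×10^-4 + 4.701 + 0.7093 + 0.007571 = 5.418 K/W
Q = ΔT/ΣR = (97 K − 297.1 K)/5.418 = -36.93 W
From the inner boundary to the polyurethane foam/expanded polystyrene interface, ΣR_partial = 4.702 K/W.
T_interface = T_in − Q·ΣR_partial = 97 K − (-36.93)(4.702) = 270.6 K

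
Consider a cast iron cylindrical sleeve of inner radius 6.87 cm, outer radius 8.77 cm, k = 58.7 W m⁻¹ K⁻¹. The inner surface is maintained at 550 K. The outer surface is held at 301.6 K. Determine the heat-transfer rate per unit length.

Q' = 2πk·ΔT/ln(r₂/r₁) = 2π × 58.7 × 248.4 / ln(0.0877/0.0687) = 3.75×10^5 W/m

Q' = 375 kW/m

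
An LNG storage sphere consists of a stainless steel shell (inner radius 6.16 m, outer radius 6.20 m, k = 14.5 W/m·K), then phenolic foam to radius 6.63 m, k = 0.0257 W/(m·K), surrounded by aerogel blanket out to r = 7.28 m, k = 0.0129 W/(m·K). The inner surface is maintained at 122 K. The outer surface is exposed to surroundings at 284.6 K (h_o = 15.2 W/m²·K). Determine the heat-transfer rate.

Treat each layer as a resistance in series:
  R_stainless steel = (1/6.16 − 1/6.20)/(4πk) = 0.001047/(4π·14.5) = 5.748×10^-6 K/W
  R_phenolic foam = (1/6.20 − 1/6.63)/(4πk) = 0.01046/(4π·0.0257) = 0.03239 K/W
  R_aerogel blanket = (1/6.63 − 1/7.28)/(4πk) = 0.01347/(4π·0.0129) = 0.08307 K/W
  R_conv,out = 1/(4πr²h) = 1/(4π·7.28²·15.2) = 9.878×10^-5 K/W
ΣR = 5.748×10^-6 + 0.03239 + 0.08307 + 9.878×10^-5 = 0.1156 K/W
Q = ΔT/ΣR = (122 K − 284.6 K)/0.1156 = -1410 W
(Negative Q ⇒ heat flows inward; heat gain = 1410 W.)

Q = 1410 W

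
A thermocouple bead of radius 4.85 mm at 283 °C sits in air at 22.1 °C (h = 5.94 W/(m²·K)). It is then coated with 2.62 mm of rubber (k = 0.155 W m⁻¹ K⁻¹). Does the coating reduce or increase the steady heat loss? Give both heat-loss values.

Critical radius for a sphere: r_cr = 2k/h = 0.0522 m = 5.22 cm.
Outer radius after coating: r₂ = 0.00485 + 0.00262 = 0.00747 m.
Since r₁ < r_cr and r₂ ≤ r_cr, the coating moves toward the maximum at r_cr — heat loss rises.
Bare: R = 1/(4πr₁²h) = 569.5 K/W; Q = 260.9/569.5 = 0.458 W.
Coated: R = R_cond + R_conv = 277.2 K/W; Q = 260.9/277.2 = 0.941 W.

increases: 0.458 → 0.941 W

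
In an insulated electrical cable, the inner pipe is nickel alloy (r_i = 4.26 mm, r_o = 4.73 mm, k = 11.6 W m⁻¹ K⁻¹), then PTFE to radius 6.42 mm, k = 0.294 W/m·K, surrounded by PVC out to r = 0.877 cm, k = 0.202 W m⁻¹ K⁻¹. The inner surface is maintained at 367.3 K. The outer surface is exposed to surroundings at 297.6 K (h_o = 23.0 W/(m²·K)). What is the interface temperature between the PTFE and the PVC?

Series thermal resistances, inner to outer:
  R'_nickel alloy = ln(0.00473/0.00426)/(2πk) = 0.1047/(2π·11.6) = 0.001436 m·K/W
  R'_PTFE = ln(0.00642/0.00473)/(2πk) = 0.3055/(2π·0.294) = 0.1654 m·K/W
  R'_PVC = ln(0.00877/0.00642)/(2πk) = 0.3119/(2π·0.202) = 0.2458 m·K/W
  R'_conv,out = 1/(2πr h) = 1/(2π·0.00877·23.0) = 0.7890 m·K/W
ΣR = 0.001436 + 0.1654 + 0.2458 + 0.7890 = 1.202 m·K/W
Q' = ΔT/ΣR = (367.3 K − 297.6 K)/1.202 = 57.99 W/m
From the inner boundary to the PTFE/PVC interface, ΣR_partial = 0.1668 m·K/W.
T_interface = T_in − Q'·ΣR_partial = 367.3 K − (57.99)(0.1668) = 357.6 K

T = 357.6 K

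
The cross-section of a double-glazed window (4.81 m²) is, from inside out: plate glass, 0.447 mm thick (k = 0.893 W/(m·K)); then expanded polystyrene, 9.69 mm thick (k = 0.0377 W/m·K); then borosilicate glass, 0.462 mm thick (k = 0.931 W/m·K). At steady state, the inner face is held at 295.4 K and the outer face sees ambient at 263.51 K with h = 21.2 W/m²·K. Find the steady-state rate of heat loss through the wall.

Q = 503 W

Series thermal resistances, inner to outer:
  R_plate glass = L/(kA) = 4.47×10^-4/(0.893·4.81) = 1.041×10^-4 K/W
  R_expanded polystyrene = L/(kA) = 0.00969/(0.0377·4.81) = 0.05344 K/W
  R_borosilicate glass = L/(kA) = 4.62×10^-4/(0.931·4.81) = 1.032×10^-4 K/W
  R_conv,out = 1/(hA) = 1/(21.2·4.81) = 0.009807 K/W
ΣR = 1.041×10^-4 + 0.05344 + 1.032×10^-4 + 0.009807 = 0.06345 K/W
Q = ΔT/ΣR = (295.4 K − 263.51 K)/0.06345 = 503 W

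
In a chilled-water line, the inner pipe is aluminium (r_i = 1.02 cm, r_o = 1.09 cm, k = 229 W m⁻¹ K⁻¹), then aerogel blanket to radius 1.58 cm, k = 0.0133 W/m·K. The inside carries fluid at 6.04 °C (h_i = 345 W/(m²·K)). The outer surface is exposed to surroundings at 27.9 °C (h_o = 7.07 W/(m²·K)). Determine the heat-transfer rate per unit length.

Resistance network (inner→outer):
  R'_conv,in = 1/(2πr h) = 1/(2π·0.0102·345) = 0.04523 m·K/W
  R'_aluminium = ln(0.0109/0.0102)/(2πk) = 0.06638/(2π·229) = 4.613×10^-5 m·K/W
  R'_aerogel blanket = ln(0.0158/0.0109)/(2πk) = 0.3712/(2π·0.0133) = 4.443 m·K/W
  R'_conv,out = 1/(2πr h) = 1/(2π·0.0158·7.07) = 1.425 m·K/W
ΣR = 0.04523 + 4.613×10^-5 + 4.443 + 1.425 = 5.913 m·K/W
Q' = ΔT/ΣR = (6.04 °C − 27.9 °C)/5.913 = -3.70 W/m
(Negative Q' ⇒ heat flows inward; heat gain = 3.70 W/m.)

Q' = 3.70 W/m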